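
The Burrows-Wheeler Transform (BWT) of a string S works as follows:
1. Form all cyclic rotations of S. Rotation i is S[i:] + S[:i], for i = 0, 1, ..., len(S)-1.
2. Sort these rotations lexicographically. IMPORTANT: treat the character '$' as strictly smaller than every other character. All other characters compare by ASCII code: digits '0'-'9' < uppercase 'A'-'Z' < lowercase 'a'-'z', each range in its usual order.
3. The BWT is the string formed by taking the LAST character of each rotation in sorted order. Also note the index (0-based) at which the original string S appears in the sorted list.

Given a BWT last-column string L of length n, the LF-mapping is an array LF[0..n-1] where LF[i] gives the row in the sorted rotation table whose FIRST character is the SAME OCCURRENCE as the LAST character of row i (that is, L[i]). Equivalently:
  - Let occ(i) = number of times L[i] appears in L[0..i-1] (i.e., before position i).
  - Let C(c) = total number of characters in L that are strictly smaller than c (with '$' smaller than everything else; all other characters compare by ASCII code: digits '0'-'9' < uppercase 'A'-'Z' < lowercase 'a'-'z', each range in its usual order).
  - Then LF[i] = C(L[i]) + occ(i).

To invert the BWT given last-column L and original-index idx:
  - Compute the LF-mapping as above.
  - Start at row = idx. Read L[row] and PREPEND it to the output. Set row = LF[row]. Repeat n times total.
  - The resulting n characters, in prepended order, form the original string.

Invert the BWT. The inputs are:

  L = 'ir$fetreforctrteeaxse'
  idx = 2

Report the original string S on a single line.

Answer: coffeeextraterrestri$

Derivation:
LF mapping: 10 12 0 8 3 17 13 4 9 11 14 2 18 15 19 5 6 1 20 16 7
Walk LF starting at row 2, prepending L[row]:
  step 1: row=2, L[2]='$', prepend. Next row=LF[2]=0
  step 2: row=0, L[0]='i', prepend. Next row=LF[0]=10
  step 3: row=10, L[10]='r', prepend. Next row=LF[10]=14
  step 4: row=14, L[14]='t', prepend. Next row=LF[14]=19
  step 5: row=19, L[19]='s', prepend. Next row=LF[19]=16
  step 6: row=16, L[16]='e', prepend. Next row=LF[16]=6
  step 7: row=6, L[6]='r', prepend. Next row=LF[6]=13
  step 8: row=13, L[13]='r', prepend. Next row=LF[13]=15
  step 9: row=15, L[15]='e', prepend. Next row=LF[15]=5
  step 10: row=5, L[5]='t', prepend. Next row=LF[5]=17
  step 11: row=17, L[17]='a', prepend. Next row=LF[17]=1
  step 12: row=1, L[1]='r', prepend. Next row=LF[1]=12
  step 13: row=12, L[12]='t', prepend. Next row=LF[12]=18
  step 14: row=18, L[18]='x', prepend. Next row=LF[18]=20
  step 15: row=20, L[20]='e', prepend. Next row=LF[20]=7
  step 16: row=7, L[7]='e', prepend. Next row=LF[7]=4
  step 17: row=4, L[4]='e', prepend. Next row=LF[4]=3
  step 18: row=3, L[3]='f', prepend. Next row=LF[3]=8
  step 19: row=8, L[8]='f', prepend. Next row=LF[8]=9
  step 20: row=9, L[9]='o', prepend. Next row=LF[9]=11
  step 21: row=11, L[11]='c', prepend. Next row=LF[11]=2
Reversed output: coffeeextraterrestri$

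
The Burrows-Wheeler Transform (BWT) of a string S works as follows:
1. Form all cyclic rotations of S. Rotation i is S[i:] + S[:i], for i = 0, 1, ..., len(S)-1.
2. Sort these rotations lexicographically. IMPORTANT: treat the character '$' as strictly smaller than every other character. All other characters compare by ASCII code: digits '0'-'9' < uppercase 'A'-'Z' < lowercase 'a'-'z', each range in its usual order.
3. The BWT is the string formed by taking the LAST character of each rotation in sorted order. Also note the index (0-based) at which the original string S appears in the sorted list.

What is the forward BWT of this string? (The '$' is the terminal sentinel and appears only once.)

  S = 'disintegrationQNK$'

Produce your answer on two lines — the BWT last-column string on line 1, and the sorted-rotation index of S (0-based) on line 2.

Answer: KNQnr$testdoiigina
5

Derivation:
All 18 rotations (rotation i = S[i:]+S[:i]):
  rot[0] = disintegrationQNK$
  rot[1] = isintegrationQNK$d
  rot[2] = sintegrationQNK$di
  rot[3] = integrationQNK$dis
  rot[4] = ntegrationQNK$disi
  rot[5] = tegrationQNK$disin
  rot[6] = egrationQNK$disint
  rot[7] = grationQNK$disinte
  rot[8] = rationQNK$disinteg
  rot[9] = ationQNK$disintegr
  rot[10] = tionQNK$disintegra
  rot[11] = ionQNK$disintegrat
  rot[12] = onQNK$disintegrati
  rot[13] = nQNK$disintegratio
  rot[14] = QNK$disintegration
  rot[15] = NK$disintegrationQ
  rot[16] = K$disintegrationQN
  rot[17] = $disintegrationQNK
Sorted (with $ < everything):
  sorted[0] = $disintegrationQNK  (last char: 'K')
  sorted[1] = K$disintegrationQN  (last char: 'N')
  sorted[2] = NK$disintegrationQ  (last char: 'Q')
  sorted[3] = QNK$disintegration  (last char: 'n')
  sorted[4] = ationQNK$disintegr  (last char: 'r')
  sorted[5] = disintegrationQNK$  (last char: '$')
  sorted[6] = egrationQNK$disint  (last char: 't')
  sorted[7] = grationQNK$disinte  (last char: 'e')
  sorted[8] = integrationQNK$dis  (last char: 's')
  sorted[9] = ionQNK$disintegrat  (last char: 't')
  sorted[10] = isintegrationQNK$d  (last char: 'd')
  sorted[11] = nQNK$disintegratio  (last char: 'o')
  sorted[12] = ntegrationQNK$disi  (last char: 'i')
  sorted[13] = onQNK$disintegrati  (last char: 'i')
  sorted[14] = rationQNK$disinteg  (last char: 'g')
  sorted[15] = sintegrationQNK$di  (last char: 'i')
  sorted[16] = tegrationQNK$disin  (last char: 'n')
  sorted[17] = tionQNK$disintegra  (last char: 'a')
Last column: KNQnr$testdoiigina
Original string S is at sorted index 5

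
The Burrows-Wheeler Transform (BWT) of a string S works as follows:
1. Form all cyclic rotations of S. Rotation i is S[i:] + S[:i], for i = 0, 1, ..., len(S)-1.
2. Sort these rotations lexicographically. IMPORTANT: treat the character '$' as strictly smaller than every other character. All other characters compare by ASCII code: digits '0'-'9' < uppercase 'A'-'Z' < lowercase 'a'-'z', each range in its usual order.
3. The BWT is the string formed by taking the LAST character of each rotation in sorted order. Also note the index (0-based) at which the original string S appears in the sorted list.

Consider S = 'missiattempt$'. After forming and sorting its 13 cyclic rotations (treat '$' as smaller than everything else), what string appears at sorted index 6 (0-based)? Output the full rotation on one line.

Answer: mpt$missiatte

Derivation:
All 13 rotations (rotation i = S[i:]+S[:i]):
  rot[0] = missiattempt$
  rot[1] = issiattempt$m
  rot[2] = ssiattempt$mi
  rot[3] = siattempt$mis
  rot[4] = iattempt$miss
  rot[5] = attempt$missi
  rot[6] = ttempt$missia
  rot[7] = tempt$missiat
  rot[8] = empt$missiatt
  rot[9] = mpt$missiatte
  rot[10] = pt$missiattem
  rot[11] = t$missiattemp
  rot[12] = $missiattempt
Sorted (with $ < everything):
  sorted[0] = $missiattempt
  sorted[1] = attempt$missi
  sorted[2] = empt$missiatt
  sorted[3] = iattempt$miss
  sorted[4] = issiattempt$m
  sorted[5] = missiattempt$
  sorted[6] = mpt$missiatte
  sorted[7] = pt$missiattem
  sorted[8] = siattempt$mis
  sorted[9] = ssiattempt$mi
  sorted[10] = t$missiattemp
  sorted[11] = tempt$missiat
  sorted[12] = ttempt$missia
sorted[6] = mpt$missiatte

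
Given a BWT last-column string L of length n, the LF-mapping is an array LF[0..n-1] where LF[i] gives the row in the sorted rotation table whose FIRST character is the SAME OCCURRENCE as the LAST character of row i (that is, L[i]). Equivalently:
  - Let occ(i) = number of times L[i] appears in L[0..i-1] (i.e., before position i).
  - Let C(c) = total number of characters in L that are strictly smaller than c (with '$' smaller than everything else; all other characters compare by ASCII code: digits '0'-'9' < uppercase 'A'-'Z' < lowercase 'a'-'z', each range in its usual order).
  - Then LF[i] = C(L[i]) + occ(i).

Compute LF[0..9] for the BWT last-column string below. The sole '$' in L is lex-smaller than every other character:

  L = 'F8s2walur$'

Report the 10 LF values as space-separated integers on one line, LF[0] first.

Char counts: '$':1, '2':1, '8':1, 'F':1, 'a':1, 'l':1, 'r':1, 's':1, 'u':1, 'w':1
C (first-col start): C('$')=0, C('2')=1, C('8')=2, C('F')=3, C('a')=4, C('l')=5, C('r')=6, C('s')=7, C('u')=8, C('w')=9
L[0]='F': occ=0, LF[0]=C('F')+0=3+0=3
L[1]='8': occ=0, LF[1]=C('8')+0=2+0=2
L[2]='s': occ=0, LF[2]=C('s')+0=7+0=7
L[3]='2': occ=0, LF[3]=C('2')+0=1+0=1
L[4]='w': occ=0, LF[4]=C('w')+0=9+0=9
L[5]='a': occ=0, LF[5]=C('a')+0=4+0=4
L[6]='l': occ=0, LF[6]=C('l')+0=5+0=5
L[7]='u': occ=0, LF[7]=C('u')+0=8+0=8
L[8]='r': occ=0, LF[8]=C('r')+0=6+0=6
L[9]='$': occ=0, LF[9]=C('$')+0=0+0=0

Answer: 3 2 7 1 9 4 5 8 6 0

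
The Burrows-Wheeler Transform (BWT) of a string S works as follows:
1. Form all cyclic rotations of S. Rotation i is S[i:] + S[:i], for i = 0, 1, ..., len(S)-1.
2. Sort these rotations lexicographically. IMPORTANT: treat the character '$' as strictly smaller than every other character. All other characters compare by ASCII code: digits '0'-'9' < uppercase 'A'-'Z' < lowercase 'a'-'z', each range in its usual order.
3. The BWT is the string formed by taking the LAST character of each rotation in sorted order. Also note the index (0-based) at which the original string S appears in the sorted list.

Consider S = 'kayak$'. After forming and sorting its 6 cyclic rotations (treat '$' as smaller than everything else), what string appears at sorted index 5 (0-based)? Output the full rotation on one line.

Answer: yak$ka

Derivation:
All 6 rotations (rotation i = S[i:]+S[:i]):
  rot[0] = kayak$
  rot[1] = ayak$k
  rot[2] = yak$ka
  rot[3] = ak$kay
  rot[4] = k$kaya
  rot[5] = $kayak
Sorted (with $ < everything):
  sorted[0] = $kayak
  sorted[1] = ak$kay
  sorted[2] = ayak$k
  sorted[3] = k$kaya
  sorted[4] = kayak$
  sorted[5] = yak$ka
sorted[5] = yak$ka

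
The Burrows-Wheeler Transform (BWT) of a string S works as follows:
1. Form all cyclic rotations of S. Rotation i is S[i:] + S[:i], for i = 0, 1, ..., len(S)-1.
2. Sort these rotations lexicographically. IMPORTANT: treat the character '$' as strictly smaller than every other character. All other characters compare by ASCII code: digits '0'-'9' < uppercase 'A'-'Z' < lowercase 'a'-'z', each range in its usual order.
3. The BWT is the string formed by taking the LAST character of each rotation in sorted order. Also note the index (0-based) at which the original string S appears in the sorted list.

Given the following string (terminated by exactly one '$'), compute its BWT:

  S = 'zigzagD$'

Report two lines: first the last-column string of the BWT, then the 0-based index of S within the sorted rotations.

All 8 rotations (rotation i = S[i:]+S[:i]):
  rot[0] = zigzagD$
  rot[1] = igzagD$z
  rot[2] = gzagD$zi
  rot[3] = zagD$zig
  rot[4] = agD$zigz
  rot[5] = gD$zigza
  rot[6] = D$zigzag
  rot[7] = $zigzagD
Sorted (with $ < everything):
  sorted[0] = $zigzagD  (last char: 'D')
  sorted[1] = D$zigzag  (last char: 'g')
  sorted[2] = agD$zigz  (last char: 'z')
  sorted[3] = gD$zigza  (last char: 'a')
  sorted[4] = gzagD$zi  (last char: 'i')
  sorted[5] = igzagD$z  (last char: 'z')
  sorted[6] = zagD$zig  (last char: 'g')
  sorted[7] = zigzagD$  (last char: '$')
Last column: Dgzaizg$
Original string S is at sorted index 7

Answer: Dgzaizg$
7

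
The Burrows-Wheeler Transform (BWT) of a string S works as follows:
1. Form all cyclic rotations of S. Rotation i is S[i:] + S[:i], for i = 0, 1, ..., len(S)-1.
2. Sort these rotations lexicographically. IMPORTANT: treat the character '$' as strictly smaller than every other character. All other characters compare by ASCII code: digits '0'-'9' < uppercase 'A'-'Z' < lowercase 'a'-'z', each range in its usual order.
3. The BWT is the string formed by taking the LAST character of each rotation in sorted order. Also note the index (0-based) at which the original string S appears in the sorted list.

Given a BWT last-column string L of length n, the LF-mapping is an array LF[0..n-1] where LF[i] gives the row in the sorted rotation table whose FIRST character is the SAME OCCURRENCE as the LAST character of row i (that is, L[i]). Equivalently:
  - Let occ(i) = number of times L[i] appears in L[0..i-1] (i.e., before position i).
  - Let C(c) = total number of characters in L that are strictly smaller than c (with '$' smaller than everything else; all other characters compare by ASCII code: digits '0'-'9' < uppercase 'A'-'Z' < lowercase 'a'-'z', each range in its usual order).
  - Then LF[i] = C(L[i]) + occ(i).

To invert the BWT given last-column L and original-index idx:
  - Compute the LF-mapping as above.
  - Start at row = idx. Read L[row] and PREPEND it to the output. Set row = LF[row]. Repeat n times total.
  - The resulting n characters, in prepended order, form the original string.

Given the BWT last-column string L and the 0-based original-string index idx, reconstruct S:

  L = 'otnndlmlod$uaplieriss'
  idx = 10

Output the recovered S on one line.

LF mapping: 13 19 11 12 2 7 10 8 14 3 0 20 1 15 9 5 4 16 6 17 18
Walk LF starting at row 10, prepending L[row]:
  step 1: row=10, L[10]='$', prepend. Next row=LF[10]=0
  step 2: row=0, L[0]='o', prepend. Next row=LF[0]=13
  step 3: row=13, L[13]='p', prepend. Next row=LF[13]=15
  step 4: row=15, L[15]='i', prepend. Next row=LF[15]=5
  step 5: row=5, L[5]='l', prepend. Next row=LF[5]=7
  step 6: row=7, L[7]='l', prepend. Next row=LF[7]=8
  step 7: row=8, L[8]='o', prepend. Next row=LF[8]=14
  step 8: row=14, L[14]='l', prepend. Next row=LF[14]=9
  step 9: row=9, L[9]='d', prepend. Next row=LF[9]=3
  step 10: row=3, L[3]='n', prepend. Next row=LF[3]=12
  step 11: row=12, L[12]='a', prepend. Next row=LF[12]=1
  step 12: row=1, L[1]='t', prepend. Next row=LF[1]=19
  step 13: row=19, L[19]='s', prepend. Next row=LF[19]=17
  step 14: row=17, L[17]='r', prepend. Next row=LF[17]=16
  step 15: row=16, L[16]='e', prepend. Next row=LF[16]=4
  step 16: row=4, L[4]='d', prepend. Next row=LF[4]=2
  step 17: row=2, L[2]='n', prepend. Next row=LF[2]=11
  step 18: row=11, L[11]='u', prepend. Next row=LF[11]=20
  step 19: row=20, L[20]='s', prepend. Next row=LF[20]=18
  step 20: row=18, L[18]='i', prepend. Next row=LF[18]=6
  step 21: row=6, L[6]='m', prepend. Next row=LF[6]=10
Reversed output: misunderstandlollipo$

Answer: misunderstandlollipo$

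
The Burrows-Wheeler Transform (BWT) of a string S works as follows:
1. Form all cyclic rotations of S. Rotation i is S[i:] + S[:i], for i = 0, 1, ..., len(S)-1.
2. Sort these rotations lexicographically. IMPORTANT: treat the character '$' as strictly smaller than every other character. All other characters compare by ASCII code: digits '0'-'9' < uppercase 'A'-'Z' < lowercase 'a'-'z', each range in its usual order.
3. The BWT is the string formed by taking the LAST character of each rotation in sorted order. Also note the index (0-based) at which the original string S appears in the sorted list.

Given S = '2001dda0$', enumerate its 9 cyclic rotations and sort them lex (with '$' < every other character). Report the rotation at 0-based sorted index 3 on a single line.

Answer: 01dda0$20

Derivation:
All 9 rotations (rotation i = S[i:]+S[:i]):
  rot[0] = 2001dda0$
  rot[1] = 001dda0$2
  rot[2] = 01dda0$20
  rot[3] = 1dda0$200
  rot[4] = dda0$2001
  rot[5] = da0$2001d
  rot[6] = a0$2001dd
  rot[7] = 0$2001dda
  rot[8] = $2001dda0
Sorted (with $ < everything):
  sorted[0] = $2001dda0
  sorted[1] = 0$2001dda
  sorted[2] = 001dda0$2
  sorted[3] = 01dda0$20
  sorted[4] = 1dda0$200
  sorted[5] = 2001dda0$
  sorted[6] = a0$2001dd
  sorted[7] = da0$2001d
  sorted[8] = dda0$2001
sorted[3] = 01dda0$20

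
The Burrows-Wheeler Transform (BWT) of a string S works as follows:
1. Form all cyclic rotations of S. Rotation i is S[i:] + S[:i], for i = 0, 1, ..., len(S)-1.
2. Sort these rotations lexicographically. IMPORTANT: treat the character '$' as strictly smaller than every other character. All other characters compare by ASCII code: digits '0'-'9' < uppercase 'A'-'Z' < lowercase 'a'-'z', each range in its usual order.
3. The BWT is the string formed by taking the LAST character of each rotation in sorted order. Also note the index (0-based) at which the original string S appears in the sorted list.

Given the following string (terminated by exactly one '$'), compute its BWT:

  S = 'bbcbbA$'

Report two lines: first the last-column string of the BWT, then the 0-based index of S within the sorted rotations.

Answer: Abbc$bb
4

Derivation:
All 7 rotations (rotation i = S[i:]+S[:i]):
  rot[0] = bbcbbA$
  rot[1] = bcbbA$b
  rot[2] = cbbA$bb
  rot[3] = bbA$bbc
  rot[4] = bA$bbcb
  rot[5] = A$bbcbb
  rot[6] = $bbcbbA
Sorted (with $ < everything):
  sorted[0] = $bbcbbA  (last char: 'A')
  sorted[1] = A$bbcbb  (last char: 'b')
  sorted[2] = bA$bbcb  (last char: 'b')
  sorted[3] = bbA$bbc  (last char: 'c')
  sorted[4] = bbcbbA$  (last char: '$')
  sorted[5] = bcbbA$b  (last char: 'b')
  sorted[6] = cbbA$bb  (last char: 'b')
Last column: Abbc$bb
Original string S is at sorted index 4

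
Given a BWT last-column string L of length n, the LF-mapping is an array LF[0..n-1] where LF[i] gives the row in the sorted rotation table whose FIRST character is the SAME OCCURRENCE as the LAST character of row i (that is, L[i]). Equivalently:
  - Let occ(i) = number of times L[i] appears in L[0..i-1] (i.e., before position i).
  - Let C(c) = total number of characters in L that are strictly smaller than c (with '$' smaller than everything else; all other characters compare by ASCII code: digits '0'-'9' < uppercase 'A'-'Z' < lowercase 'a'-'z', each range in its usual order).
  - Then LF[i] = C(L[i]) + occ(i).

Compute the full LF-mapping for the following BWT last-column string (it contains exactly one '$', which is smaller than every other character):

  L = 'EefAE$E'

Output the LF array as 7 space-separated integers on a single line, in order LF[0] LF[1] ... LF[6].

Answer: 2 5 6 1 3 0 4

Derivation:
Char counts: '$':1, 'A':1, 'E':3, 'e':1, 'f':1
C (first-col start): C('$')=0, C('A')=1, C('E')=2, C('e')=5, C('f')=6
L[0]='E': occ=0, LF[0]=C('E')+0=2+0=2
L[1]='e': occ=0, LF[1]=C('e')+0=5+0=5
L[2]='f': occ=0, LF[2]=C('f')+0=6+0=6
L[3]='A': occ=0, LF[3]=C('A')+0=1+0=1
L[4]='E': occ=1, LF[4]=C('E')+1=2+1=3
L[5]='$': occ=0, LF[5]=C('$')+0=0+0=0
L[6]='E': occ=2, LF[6]=C('E')+2=2+2=4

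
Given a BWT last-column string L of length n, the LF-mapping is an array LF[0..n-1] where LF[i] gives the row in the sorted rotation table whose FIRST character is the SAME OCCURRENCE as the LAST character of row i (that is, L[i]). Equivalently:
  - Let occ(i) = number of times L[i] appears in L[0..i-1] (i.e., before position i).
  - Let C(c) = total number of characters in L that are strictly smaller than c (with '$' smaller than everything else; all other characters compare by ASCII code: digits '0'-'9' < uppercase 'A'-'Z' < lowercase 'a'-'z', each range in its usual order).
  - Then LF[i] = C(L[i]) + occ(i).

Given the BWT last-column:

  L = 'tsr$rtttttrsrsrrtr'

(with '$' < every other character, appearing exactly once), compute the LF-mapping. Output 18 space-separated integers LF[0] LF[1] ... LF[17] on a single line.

Char counts: '$':1, 'r':7, 's':3, 't':7
C (first-col start): C('$')=0, C('r')=1, C('s')=8, C('t')=11
L[0]='t': occ=0, LF[0]=C('t')+0=11+0=11
L[1]='s': occ=0, LF[1]=C('s')+0=8+0=8
L[2]='r': occ=0, LF[2]=C('r')+0=1+0=1
L[3]='$': occ=0, LF[3]=C('$')+0=0+0=0
L[4]='r': occ=1, LF[4]=C('r')+1=1+1=2
L[5]='t': occ=1, LF[5]=C('t')+1=11+1=12
L[6]='t': occ=2, LF[6]=C('t')+2=11+2=13
L[7]='t': occ=3, LF[7]=C('t')+3=11+3=14
L[8]='t': occ=4, LF[8]=C('t')+4=11+4=15
L[9]='t': occ=5, LF[9]=C('t')+5=11+5=16
L[10]='r': occ=2, LF[10]=C('r')+2=1+2=3
L[11]='s': occ=1, LF[11]=C('s')+1=8+1=9
L[12]='r': occ=3, LF[12]=C('r')+3=1+3=4
L[13]='s': occ=2, LF[13]=C('s')+2=8+2=10
L[14]='r': occ=4, LF[14]=C('r')+4=1+4=5
L[15]='r': occ=5, LF[15]=C('r')+5=1+5=6
L[16]='t': occ=6, LF[16]=C('t')+6=11+6=17
L[17]='r': occ=6, LF[17]=C('r')+6=1+6=7

Answer: 11 8 1 0 2 12 13 14 15 16 3 9 4 10 5 6 17 7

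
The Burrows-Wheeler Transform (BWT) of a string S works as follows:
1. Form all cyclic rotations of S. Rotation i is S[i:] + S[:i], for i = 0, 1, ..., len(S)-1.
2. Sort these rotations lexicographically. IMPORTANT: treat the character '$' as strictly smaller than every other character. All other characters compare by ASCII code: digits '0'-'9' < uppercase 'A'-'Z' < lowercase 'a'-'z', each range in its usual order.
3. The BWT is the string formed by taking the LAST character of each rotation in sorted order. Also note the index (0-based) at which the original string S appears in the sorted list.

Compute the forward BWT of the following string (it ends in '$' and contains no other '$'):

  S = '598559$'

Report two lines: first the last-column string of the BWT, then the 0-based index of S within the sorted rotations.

Answer: 985$955
3

Derivation:
All 7 rotations (rotation i = S[i:]+S[:i]):
  rot[0] = 598559$
  rot[1] = 98559$5
  rot[2] = 8559$59
  rot[3] = 559$598
  rot[4] = 59$5985
  rot[5] = 9$59855
  rot[6] = $598559
Sorted (with $ < everything):
  sorted[0] = $598559  (last char: '9')
  sorted[1] = 559$598  (last char: '8')
  sorted[2] = 59$5985  (last char: '5')
  sorted[3] = 598559$  (last char: '$')
  sorted[4] = 8559$59  (last char: '9')
  sorted[5] = 9$59855  (last char: '5')
  sorted[6] = 98559$5  (last char: '5')
Last column: 985$955
Original string S is at sorted index 3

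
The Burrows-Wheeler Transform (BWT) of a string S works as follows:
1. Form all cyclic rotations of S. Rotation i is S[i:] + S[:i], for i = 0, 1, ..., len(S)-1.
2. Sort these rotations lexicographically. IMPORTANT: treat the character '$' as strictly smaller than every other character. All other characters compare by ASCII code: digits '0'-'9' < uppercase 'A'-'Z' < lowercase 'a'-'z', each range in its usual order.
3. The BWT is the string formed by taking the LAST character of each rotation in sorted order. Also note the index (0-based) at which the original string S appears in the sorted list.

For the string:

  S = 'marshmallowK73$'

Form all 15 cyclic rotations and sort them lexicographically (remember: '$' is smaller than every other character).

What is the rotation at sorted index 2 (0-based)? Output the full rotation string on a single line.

All 15 rotations (rotation i = S[i:]+S[:i]):
  rot[0] = marshmallowK73$
  rot[1] = arshmallowK73$m
  rot[2] = rshmallowK73$ma
  rot[3] = shmallowK73$mar
  rot[4] = hmallowK73$mars
  rot[5] = mallowK73$marsh
  rot[6] = allowK73$marshm
  rot[7] = llowK73$marshma
  rot[8] = lowK73$marshmal
  rot[9] = owK73$marshmall
  rot[10] = wK73$marshmallo
  rot[11] = K73$marshmallow
  rot[12] = 73$marshmallowK
  rot[13] = 3$marshmallowK7
  rot[14] = $marshmallowK73
Sorted (with $ < everything):
  sorted[0] = $marshmallowK73
  sorted[1] = 3$marshmallowK7
  sorted[2] = 73$marshmallowK
  sorted[3] = K73$marshmallow
  sorted[4] = allowK73$marshm
  sorted[5] = arshmallowK73$m
  sorted[6] = hmallowK73$mars
  sorted[7] = llowK73$marshma
  sorted[8] = lowK73$marshmal
  sorted[9] = mallowK73$marsh
  sorted[10] = marshmallowK73$
  sorted[11] = owK73$marshmall
  sorted[12] = rshmallowK73$ma
  sorted[13] = shmallowK73$mar
  sorted[14] = wK73$marshmallo
sorted[2] = 73$marshmallowK

Answer: 73$marshmallowK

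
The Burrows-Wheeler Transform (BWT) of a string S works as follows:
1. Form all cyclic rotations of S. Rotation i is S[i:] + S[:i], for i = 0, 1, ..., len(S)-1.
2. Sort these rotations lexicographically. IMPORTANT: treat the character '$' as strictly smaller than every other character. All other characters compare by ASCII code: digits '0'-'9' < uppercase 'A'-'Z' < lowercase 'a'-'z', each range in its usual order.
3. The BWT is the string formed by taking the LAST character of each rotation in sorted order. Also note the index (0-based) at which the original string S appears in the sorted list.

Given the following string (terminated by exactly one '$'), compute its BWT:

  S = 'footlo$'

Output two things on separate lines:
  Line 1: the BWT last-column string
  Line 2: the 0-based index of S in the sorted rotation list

Answer: o$tlfoo
1

Derivation:
All 7 rotations (rotation i = S[i:]+S[:i]):
  rot[0] = footlo$
  rot[1] = ootlo$f
  rot[2] = otlo$fo
  rot[3] = tlo$foo
  rot[4] = lo$foot
  rot[5] = o$footl
  rot[6] = $footlo
Sorted (with $ < everything):
  sorted[0] = $footlo  (last char: 'o')
  sorted[1] = footlo$  (last char: '$')
  sorted[2] = lo$foot  (last char: 't')
  sorted[3] = o$footl  (last char: 'l')
  sorted[4] = ootlo$f  (last char: 'f')
  sorted[5] = otlo$fo  (last char: 'o')
  sorted[6] = tlo$foo  (last char: 'o')
Last column: o$tlfoo
Original string S is at sorted index 1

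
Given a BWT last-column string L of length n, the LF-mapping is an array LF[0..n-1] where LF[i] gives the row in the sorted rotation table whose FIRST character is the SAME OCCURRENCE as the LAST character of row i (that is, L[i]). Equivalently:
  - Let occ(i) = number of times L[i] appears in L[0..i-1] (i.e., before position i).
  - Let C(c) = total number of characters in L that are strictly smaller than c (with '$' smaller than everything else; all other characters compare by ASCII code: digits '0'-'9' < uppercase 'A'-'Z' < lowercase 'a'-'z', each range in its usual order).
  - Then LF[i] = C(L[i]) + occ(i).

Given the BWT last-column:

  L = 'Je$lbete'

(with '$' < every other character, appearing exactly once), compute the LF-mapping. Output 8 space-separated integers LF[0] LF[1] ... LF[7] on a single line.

Char counts: '$':1, 'J':1, 'b':1, 'e':3, 'l':1, 't':1
C (first-col start): C('$')=0, C('J')=1, C('b')=2, C('e')=3, C('l')=6, C('t')=7
L[0]='J': occ=0, LF[0]=C('J')+0=1+0=1
L[1]='e': occ=0, LF[1]=C('e')+0=3+0=3
L[2]='$': occ=0, LF[2]=C('$')+0=0+0=0
L[3]='l': occ=0, LF[3]=C('l')+0=6+0=6
L[4]='b': occ=0, LF[4]=C('b')+0=2+0=2
L[5]='e': occ=1, LF[5]=C('e')+1=3+1=4
L[6]='t': occ=0, LF[6]=C('t')+0=7+0=7
L[7]='e': occ=2, LF[7]=C('e')+2=3+2=5

Answer: 1 3 0 6 2 4 7 5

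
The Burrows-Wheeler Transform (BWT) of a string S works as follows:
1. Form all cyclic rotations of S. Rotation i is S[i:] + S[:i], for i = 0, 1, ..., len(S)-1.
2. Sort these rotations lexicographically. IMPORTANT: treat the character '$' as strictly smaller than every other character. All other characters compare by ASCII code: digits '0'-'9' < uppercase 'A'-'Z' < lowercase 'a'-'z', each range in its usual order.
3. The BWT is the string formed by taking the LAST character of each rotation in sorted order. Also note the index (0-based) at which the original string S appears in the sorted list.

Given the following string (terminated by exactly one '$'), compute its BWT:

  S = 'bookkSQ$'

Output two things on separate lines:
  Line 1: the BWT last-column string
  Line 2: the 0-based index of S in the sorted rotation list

All 8 rotations (rotation i = S[i:]+S[:i]):
  rot[0] = bookkSQ$
  rot[1] = ookkSQ$b
  rot[2] = okkSQ$bo
  rot[3] = kkSQ$boo
  rot[4] = kSQ$book
  rot[5] = SQ$bookk
  rot[6] = Q$bookkS
  rot[7] = $bookkSQ
Sorted (with $ < everything):
  sorted[0] = $bookkSQ  (last char: 'Q')
  sorted[1] = Q$bookkS  (last char: 'S')
  sorted[2] = SQ$bookk  (last char: 'k')
  sorted[3] = bookkSQ$  (last char: '$')
  sorted[4] = kSQ$book  (last char: 'k')
  sorted[5] = kkSQ$boo  (last char: 'o')
  sorted[6] = okkSQ$bo  (last char: 'o')
  sorted[7] = ookkSQ$b  (last char: 'b')
Last column: QSk$koob
Original string S is at sorted index 3

Answer: QSk$koob
3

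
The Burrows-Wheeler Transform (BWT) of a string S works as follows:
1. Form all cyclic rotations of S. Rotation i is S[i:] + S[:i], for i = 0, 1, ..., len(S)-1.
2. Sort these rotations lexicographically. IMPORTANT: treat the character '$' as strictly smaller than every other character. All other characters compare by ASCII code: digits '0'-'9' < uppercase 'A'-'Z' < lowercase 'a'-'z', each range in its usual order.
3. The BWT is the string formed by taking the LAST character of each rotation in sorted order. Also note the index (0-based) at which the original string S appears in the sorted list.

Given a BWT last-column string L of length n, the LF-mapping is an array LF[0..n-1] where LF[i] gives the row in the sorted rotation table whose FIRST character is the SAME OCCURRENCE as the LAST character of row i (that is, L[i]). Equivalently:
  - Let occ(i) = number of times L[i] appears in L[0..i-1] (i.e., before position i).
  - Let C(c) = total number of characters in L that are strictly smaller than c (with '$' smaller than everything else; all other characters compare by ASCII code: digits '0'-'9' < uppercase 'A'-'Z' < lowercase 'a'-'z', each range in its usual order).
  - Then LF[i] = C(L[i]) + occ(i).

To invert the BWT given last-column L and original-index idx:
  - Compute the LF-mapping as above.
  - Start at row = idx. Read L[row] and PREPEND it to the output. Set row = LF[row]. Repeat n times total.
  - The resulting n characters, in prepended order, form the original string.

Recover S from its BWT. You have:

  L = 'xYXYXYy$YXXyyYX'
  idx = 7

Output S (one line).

Answer: YXYYXyyYXXXYyx$

Derivation:
LF mapping: 11 6 1 7 2 8 12 0 9 3 4 13 14 10 5
Walk LF starting at row 7, prepending L[row]:
  step 1: row=7, L[7]='$', prepend. Next row=LF[7]=0
  step 2: row=0, L[0]='x', prepend. Next row=LF[0]=11
  step 3: row=11, L[11]='y', prepend. Next row=LF[11]=13
  step 4: row=13, L[13]='Y', prepend. Next row=LF[13]=10
  step 5: row=10, L[10]='X', prepend. Next row=LF[10]=4
  step 6: row=4, L[4]='X', prepend. Next row=LF[4]=2
  step 7: row=2, L[2]='X', prepend. Next row=LF[2]=1
  step 8: row=1, L[1]='Y', prepend. Next row=LF[1]=6
  step 9: row=6, L[6]='y', prepend. Next row=LF[6]=12
  step 10: row=12, L[12]='y', prepend. Next row=LF[12]=14
  step 11: row=14, L[14]='X', prepend. Next row=LF[14]=5
  step 12: row=5, L[5]='Y', prepend. Next row=LF[5]=8
  step 13: row=8, L[8]='Y', prepend. Next row=LF[8]=9
  step 14: row=9, L[9]='X', prepend. Next row=LF[9]=3
  step 15: row=3, L[3]='Y', prepend. Next row=LF[3]=7
Reversed output: YXYYXyyYXXXYyx$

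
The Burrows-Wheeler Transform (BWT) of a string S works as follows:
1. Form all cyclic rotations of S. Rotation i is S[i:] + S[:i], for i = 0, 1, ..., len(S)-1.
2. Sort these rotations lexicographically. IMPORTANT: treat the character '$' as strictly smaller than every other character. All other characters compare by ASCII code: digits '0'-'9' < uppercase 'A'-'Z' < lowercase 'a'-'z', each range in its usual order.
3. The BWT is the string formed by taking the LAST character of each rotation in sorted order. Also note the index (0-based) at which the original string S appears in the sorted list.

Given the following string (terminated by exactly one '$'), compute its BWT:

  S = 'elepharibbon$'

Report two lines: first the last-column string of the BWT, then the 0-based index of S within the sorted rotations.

All 13 rotations (rotation i = S[i:]+S[:i]):
  rot[0] = elepharibbon$
  rot[1] = lepharibbon$e
  rot[2] = epharibbon$el
  rot[3] = pharibbon$ele
  rot[4] = haribbon$elep
  rot[5] = aribbon$eleph
  rot[6] = ribbon$elepha
  rot[7] = ibbon$elephar
  rot[8] = bbon$elephari
  rot[9] = bon$elepharib
  rot[10] = on$elepharibb
  rot[11] = n$elepharibbo
  rot[12] = $elepharibbon
Sorted (with $ < everything):
  sorted[0] = $elepharibbon  (last char: 'n')
  sorted[1] = aribbon$eleph  (last char: 'h')
  sorted[2] = bbon$elephari  (last char: 'i')
  sorted[3] = bon$elepharib  (last char: 'b')
  sorted[4] = elepharibbon$  (last char: '$')
  sorted[5] = epharibbon$el  (last char: 'l')
  sorted[6] = haribbon$elep  (last char: 'p')
  sorted[7] = ibbon$elephar  (last char: 'r')
  sorted[8] = lepharibbon$e  (last char: 'e')
  sorted[9] = n$elepharibbo  (last char: 'o')
  sorted[10] = on$elepharibb  (last char: 'b')
  sorted[11] = pharibbon$ele  (last char: 'e')
  sorted[12] = ribbon$elepha  (last char: 'a')
Last column: nhib$lpreobea
Original string S is at sorted index 4

Answer: nhib$lpreobea
4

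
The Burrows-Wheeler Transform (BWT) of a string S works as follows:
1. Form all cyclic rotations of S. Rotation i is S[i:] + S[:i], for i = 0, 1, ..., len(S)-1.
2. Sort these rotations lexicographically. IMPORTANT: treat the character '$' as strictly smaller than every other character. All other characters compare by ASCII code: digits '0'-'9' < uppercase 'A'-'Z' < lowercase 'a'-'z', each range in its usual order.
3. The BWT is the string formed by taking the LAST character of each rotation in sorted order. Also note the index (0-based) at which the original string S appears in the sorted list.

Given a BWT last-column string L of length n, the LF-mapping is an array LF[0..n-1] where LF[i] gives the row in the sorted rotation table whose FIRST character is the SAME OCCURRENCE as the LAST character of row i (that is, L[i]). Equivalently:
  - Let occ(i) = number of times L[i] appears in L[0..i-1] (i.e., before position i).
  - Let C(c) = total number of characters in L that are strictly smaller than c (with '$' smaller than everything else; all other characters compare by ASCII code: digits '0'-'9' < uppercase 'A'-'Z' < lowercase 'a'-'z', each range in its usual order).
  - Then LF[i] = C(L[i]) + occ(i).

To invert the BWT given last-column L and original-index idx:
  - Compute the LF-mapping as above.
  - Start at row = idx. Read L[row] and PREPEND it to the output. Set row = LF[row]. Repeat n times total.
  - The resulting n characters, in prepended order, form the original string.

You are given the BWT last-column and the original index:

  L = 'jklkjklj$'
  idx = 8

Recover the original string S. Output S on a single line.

Answer: lkkjljkj$

Derivation:
LF mapping: 1 4 7 5 2 6 8 3 0
Walk LF starting at row 8, prepending L[row]:
  step 1: row=8, L[8]='$', prepend. Next row=LF[8]=0
  step 2: row=0, L[0]='j', prepend. Next row=LF[0]=1
  step 3: row=1, L[1]='k', prepend. Next row=LF[1]=4
  step 4: row=4, L[4]='j', prepend. Next row=LF[4]=2
  step 5: row=2, L[2]='l', prepend. Next row=LF[2]=7
  step 6: row=7, L[7]='j', prepend. Next row=LF[7]=3
  step 7: row=3, L[3]='k', prepend. Next row=LF[3]=5
  step 8: row=5, L[5]='k', prepend. Next row=LF[5]=6
  step 9: row=6, L[6]='l', prepend. Next row=LF[6]=8
Reversed output: lkkjljkj$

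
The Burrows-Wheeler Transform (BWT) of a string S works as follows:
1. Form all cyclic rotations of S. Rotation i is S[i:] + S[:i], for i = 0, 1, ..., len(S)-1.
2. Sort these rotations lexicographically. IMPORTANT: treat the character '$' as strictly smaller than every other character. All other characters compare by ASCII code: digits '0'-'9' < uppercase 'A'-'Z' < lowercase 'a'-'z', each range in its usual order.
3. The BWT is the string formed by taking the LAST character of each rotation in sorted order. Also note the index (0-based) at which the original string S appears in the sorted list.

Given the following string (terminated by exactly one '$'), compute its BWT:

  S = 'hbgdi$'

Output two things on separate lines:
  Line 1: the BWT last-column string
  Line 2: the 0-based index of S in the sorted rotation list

Answer: ihgb$d
4

Derivation:
All 6 rotations (rotation i = S[i:]+S[:i]):
  rot[0] = hbgdi$
  rot[1] = bgdi$h
  rot[2] = gdi$hb
  rot[3] = di$hbg
  rot[4] = i$hbgd
  rot[5] = $hbgdi
Sorted (with $ < everything):
  sorted[0] = $hbgdi  (last char: 'i')
  sorted[1] = bgdi$h  (last char: 'h')
  sorted[2] = di$hbg  (last char: 'g')
  sorted[3] = gdi$hb  (last char: 'b')
  sorted[4] = hbgdi$  (last char: '$')
  sorted[5] = i$hbgd  (last char: 'd')
Last column: ihgb$d
Original string S is at sorted index 4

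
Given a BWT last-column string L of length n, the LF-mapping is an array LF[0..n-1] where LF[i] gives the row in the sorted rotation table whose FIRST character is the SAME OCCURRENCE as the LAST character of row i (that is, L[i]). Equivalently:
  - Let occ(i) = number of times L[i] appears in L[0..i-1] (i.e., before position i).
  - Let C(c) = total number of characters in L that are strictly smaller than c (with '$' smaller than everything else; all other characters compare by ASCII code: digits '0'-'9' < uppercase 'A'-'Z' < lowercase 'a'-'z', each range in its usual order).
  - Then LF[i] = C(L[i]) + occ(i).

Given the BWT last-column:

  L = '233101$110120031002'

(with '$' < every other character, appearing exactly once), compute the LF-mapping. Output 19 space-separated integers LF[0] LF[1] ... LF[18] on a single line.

Char counts: '$':1, '0':6, '1':6, '2':3, '3':3
C (first-col start): C('$')=0, C('0')=1, C('1')=7, C('2')=13, C('3')=16
L[0]='2': occ=0, LF[0]=C('2')+0=13+0=13
L[1]='3': occ=0, LF[1]=C('3')+0=16+0=16
L[2]='3': occ=1, LF[2]=C('3')+1=16+1=17
L[3]='1': occ=0, LF[3]=C('1')+0=7+0=7
L[4]='0': occ=0, LF[4]=C('0')+0=1+0=1
L[5]='1': occ=1, LF[5]=C('1')+1=7+1=8
L[6]='$': occ=0, LF[6]=C('$')+0=0+0=0
L[7]='1': occ=2, LF[7]=C('1')+2=7+2=9
L[8]='1': occ=3, LF[8]=C('1')+3=7+3=10
L[9]='0': occ=1, LF[9]=C('0')+1=1+1=2
L[10]='1': occ=4, LF[10]=C('1')+4=7+4=11
L[11]='2': occ=1, LF[11]=C('2')+1=13+1=14
L[12]='0': occ=2, LF[12]=C('0')+2=1+2=3
L[13]='0': occ=3, LF[13]=C('0')+3=1+3=4
L[14]='3': occ=2, LF[14]=C('3')+2=16+2=18
L[15]='1': occ=5, LF[15]=C('1')+5=7+5=12
L[16]='0': occ=4, LF[16]=C('0')+4=1+4=5
L[17]='0': occ=5, LF[17]=C('0')+5=1+5=6
L[18]='2': occ=2, LF[18]=C('2')+2=13+2=15

Answer: 13 16 17 7 1 8 0 9 10 2 11 14 3 4 18 12 5 6 15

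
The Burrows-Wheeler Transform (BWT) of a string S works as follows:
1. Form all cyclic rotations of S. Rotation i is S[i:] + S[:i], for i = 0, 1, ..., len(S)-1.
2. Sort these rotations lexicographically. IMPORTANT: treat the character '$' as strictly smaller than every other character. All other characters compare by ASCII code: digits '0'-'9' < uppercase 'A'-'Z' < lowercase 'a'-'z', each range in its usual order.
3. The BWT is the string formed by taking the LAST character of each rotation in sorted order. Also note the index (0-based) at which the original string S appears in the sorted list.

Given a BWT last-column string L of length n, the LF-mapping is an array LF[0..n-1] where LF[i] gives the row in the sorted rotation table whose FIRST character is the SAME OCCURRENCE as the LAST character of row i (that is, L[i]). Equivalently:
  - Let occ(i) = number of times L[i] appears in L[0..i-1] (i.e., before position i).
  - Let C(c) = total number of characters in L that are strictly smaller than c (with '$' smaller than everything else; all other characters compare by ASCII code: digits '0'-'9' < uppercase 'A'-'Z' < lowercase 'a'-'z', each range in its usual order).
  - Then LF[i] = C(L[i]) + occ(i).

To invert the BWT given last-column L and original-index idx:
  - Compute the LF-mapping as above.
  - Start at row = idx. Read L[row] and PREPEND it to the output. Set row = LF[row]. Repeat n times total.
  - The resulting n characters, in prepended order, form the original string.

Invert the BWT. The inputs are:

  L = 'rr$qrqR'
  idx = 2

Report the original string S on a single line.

Answer: qqrRrr$

Derivation:
LF mapping: 4 5 0 2 6 3 1
Walk LF starting at row 2, prepending L[row]:
  step 1: row=2, L[2]='$', prepend. Next row=LF[2]=0
  step 2: row=0, L[0]='r', prepend. Next row=LF[0]=4
  step 3: row=4, L[4]='r', prepend. Next row=LF[4]=6
  step 4: row=6, L[6]='R', prepend. Next row=LF[6]=1
  step 5: row=1, L[1]='r', prepend. Next row=LF[1]=5
  step 6: row=5, L[5]='q', prepend. Next row=LF[5]=3
  step 7: row=3, L[3]='q', prepend. Next row=LF[3]=2
Reversed output: qqrRrr$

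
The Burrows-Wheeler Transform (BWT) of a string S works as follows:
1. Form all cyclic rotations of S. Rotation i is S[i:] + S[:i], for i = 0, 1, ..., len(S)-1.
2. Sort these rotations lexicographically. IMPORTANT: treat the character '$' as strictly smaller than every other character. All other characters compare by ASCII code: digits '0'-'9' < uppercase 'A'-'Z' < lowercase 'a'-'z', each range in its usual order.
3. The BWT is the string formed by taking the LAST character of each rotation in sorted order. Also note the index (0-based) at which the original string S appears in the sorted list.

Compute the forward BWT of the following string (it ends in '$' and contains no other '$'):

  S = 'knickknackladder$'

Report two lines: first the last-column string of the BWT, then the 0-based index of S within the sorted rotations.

All 17 rotations (rotation i = S[i:]+S[:i]):
  rot[0] = knickknackladder$
  rot[1] = nickknackladder$k
  rot[2] = ickknackladder$kn
  rot[3] = ckknackladder$kni
  rot[4] = kknackladder$knic
  rot[5] = knackladder$knick
  rot[6] = nackladder$knickk
  rot[7] = ackladder$knickkn
  rot[8] = ckladder$knickkna
  rot[9] = kladder$knickknac
  rot[10] = ladder$knickknack
  rot[11] = adder$knickknackl
  rot[12] = dder$knickknackla
  rot[13] = der$knickknacklad
  rot[14] = er$knickknackladd
  rot[15] = r$knickknackladde
  rot[16] = $knickknackladder
Sorted (with $ < everything):
  sorted[0] = $knickknackladder  (last char: 'r')
  sorted[1] = ackladder$knickkn  (last char: 'n')
  sorted[2] = adder$knickknackl  (last char: 'l')
  sorted[3] = ckknackladder$kni  (last char: 'i')
  sorted[4] = ckladder$knickkna  (last char: 'a')
  sorted[5] = dder$knickknackla  (last char: 'a')
  sorted[6] = der$knickknacklad  (last char: 'd')
  sorted[7] = er$knickknackladd  (last char: 'd')
  sorted[8] = ickknackladder$kn  (last char: 'n')
  sorted[9] = kknackladder$knic  (last char: 'c')
  sorted[10] = kladder$knickknac  (last char: 'c')
  sorted[11] = knackladder$knick  (last char: 'k')
  sorted[12] = knickknackladder$  (last char: '$')
  sorted[13] = ladder$knickknack  (last char: 'k')
  sorted[14] = nackladder$knickk  (last char: 'k')
  sorted[15] = nickknackladder$k  (last char: 'k')
  sorted[16] = r$knickknackladde  (last char: 'e')
Last column: rnliaaddncck$kkke
Original string S is at sorted index 12

Answer: rnliaaddncck$kkke
12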